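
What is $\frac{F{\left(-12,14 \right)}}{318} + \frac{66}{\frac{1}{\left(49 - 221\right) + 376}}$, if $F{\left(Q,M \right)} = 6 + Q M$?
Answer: $\frac{713565}{53} \approx 13463.0$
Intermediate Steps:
$F{\left(Q,M \right)} = 6 + M Q$
$\frac{F{\left(-12,14 \right)}}{318} + \frac{66}{\frac{1}{\left(49 - 221\right) + 376}} = \frac{6 + 14 \left(-12\right)}{318} + \frac{66}{\frac{1}{\left(49 - 221\right) + 376}} = \left(6 - 168\right) \frac{1}{318} + \frac{66}{\frac{1}{-172 + 376}} = \left(-162\right) \frac{1}{318} + \frac{66}{\frac{1}{204}} = - \frac{27}{53} + 66 \frac{1}{\frac{1}{204}} = - \frac{27}{53} + 66 \cdot 204 = - \frac{27}{53} + 13464 = \frac{713565}{53}$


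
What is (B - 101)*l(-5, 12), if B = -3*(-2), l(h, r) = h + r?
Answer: -665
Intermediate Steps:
B = 6
(B - 101)*l(-5, 12) = (6 - 101)*(-5 + 12) = -95*7 = -665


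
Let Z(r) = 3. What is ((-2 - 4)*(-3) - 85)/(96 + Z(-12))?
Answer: -67/99 ≈ -0.67677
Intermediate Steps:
((-2 - 4)*(-3) - 85)/(96 + Z(-12)) = ((-2 - 4)*(-3) - 85)/(96 + 3) = (-6*(-3) - 85)/99 = (18 - 85)*(1/99) = -67*1/99 = -67/99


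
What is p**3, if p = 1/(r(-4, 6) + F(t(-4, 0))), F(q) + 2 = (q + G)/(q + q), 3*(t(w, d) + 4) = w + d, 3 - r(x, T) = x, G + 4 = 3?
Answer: 32768/5735339 ≈ 0.0057134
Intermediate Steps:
G = -1 (G = -4 + 3 = -1)
r(x, T) = 3 - x
t(w, d) = -4 + d/3 + w/3 (t(w, d) = -4 + (w + d)/3 = -4 + (d + w)/3 = -4 + (d/3 + w/3) = -4 + d/3 + w/3)
F(q) = -2 + (-1 + q)/(2*q) (F(q) = -2 + (q - 1)/(q + q) = -2 + (-1 + q)/((2*q)) = -2 + (-1 + q)*(1/(2*q)) = -2 + (-1 + q)/(2*q))
p = 32/179 (p = 1/((3 - 1*(-4)) + (-1 - 3*(-4 + (1/3)*0 + (1/3)*(-4)))/(2*(-4 + (1/3)*0 + (1/3)*(-4)))) = 1/((3 + 4) + (-1 - 3*(-4 + 0 - 4/3))/(2*(-4 + 0 - 4/3))) = 1/(7 + (-1 - 3*(-16/3))/(2*(-16/3))) = 1/(7 + (1/2)*(-3/16)*(-1 + 16)) = 1/(7 + (1/2)*(-3/16)*15) = 1/(7 - 45/32) = 1/(179/32) = (32/179)*1 = 32/179 ≈ 0.17877)
p**3 = (32/179)**3 = 32768/5735339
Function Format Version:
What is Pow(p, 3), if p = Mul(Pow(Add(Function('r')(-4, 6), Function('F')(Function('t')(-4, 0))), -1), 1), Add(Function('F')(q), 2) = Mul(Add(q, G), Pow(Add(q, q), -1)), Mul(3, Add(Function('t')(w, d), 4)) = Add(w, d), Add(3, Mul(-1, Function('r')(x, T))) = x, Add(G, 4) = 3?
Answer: Rational(32768, 5735339) ≈ 0.0057134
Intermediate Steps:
G = -1 (G = Add(-4, 3) = -1)
Function('r')(x, T) = Add(3, Mul(-1, x))
Function('t')(w, d) = Add(-4, Mul(Rational(1, 3), d), Mul(Rational(1, 3), w)) (Function('t')(w, d) = Add(-4, Mul(Rational(1, 3), Add(w, d))) = Add(-4, Mul(Rational(1, 3), Add(d, w))) = Add(-4, Add(Mul(Rational(1, 3), d), Mul(Rational(1, 3), w))) = Add(-4, Mul(Rational(1, 3), d), Mul(Rational(1, 3), w)))
Function('F')(q) = Add(-2, Mul(Rational(1, 2), Pow(q, -1), Add(-1, q))) (Function('F')(q) = Add(-2, Mul(Add(q, -1), Pow(Add(q, q), -1))) = Add(-2, Mul(Add(-1, q), Pow(Mul(2, q), -1))) = Add(-2, Mul(Add(-1, q), Mul(Rational(1, 2), Pow(q, -1)))) = Add(-2, Mul(Rational(1, 2), Pow(q, -1), Add(-1, q))))
p = Rational(32, 179) (p = Mul(Pow(Add(Add(3, Mul(-1, -4)), Mul(Rational(1, 2), Pow(Add(-4, Mul(Rational(1, 3), 0), Mul(Rational(1, 3), -4)), -1), Add(-1, Mul(-3, Add(-4, Mul(Rational(1, 3), 0), Mul(Rational(1, 3), -4)))))), -1), 1) = Mul(Pow(Add(Add(3, 4), Mul(Rational(1, 2), Pow(Add(-4, 0, Rational(-4, 3)), -1), Add(-1, Mul(-3, Add(-4, 0, Rational(-4, 3)))))), -1), 1) = Mul(Pow(Add(7, Mul(Rational(1, 2), Pow(Rational(-16, 3), -1), Add(-1, Mul(-3, Rational(-16, 3))))), -1), 1) = Mul(Pow(Add(7, Mul(Rational(1, 2), Rational(-3, 16), Add(-1, 16))), -1), 1) = Mul(Pow(Add(7, Mul(Rational(1, 2), Rational(-3, 16), 15)), -1), 1) = Mul(Pow(Add(7, Rational(-45, 32)), -1), 1) = Mul(Pow(Rational(179, 32), -1), 1) = Mul(Rational(32, 179), 1) = Rational(32, 179) ≈ 0.17877)
Pow(p, 3) = Pow(Rational(32, 179), 3) = Rational(32768, 5735339)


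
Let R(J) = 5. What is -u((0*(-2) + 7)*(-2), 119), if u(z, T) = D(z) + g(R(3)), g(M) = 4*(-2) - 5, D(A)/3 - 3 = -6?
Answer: 22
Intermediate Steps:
D(A) = -9 (D(A) = 9 + 3*(-6) = 9 - 18 = -9)
g(M) = -13 (g(M) = -8 - 5 = -13)
u(z, T) = -22 (u(z, T) = -9 - 13 = -22)
-u((0*(-2) + 7)*(-2), 119) = -1*(-22) = 22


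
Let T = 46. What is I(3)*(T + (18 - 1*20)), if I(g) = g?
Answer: 132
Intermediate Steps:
I(3)*(T + (18 - 1*20)) = 3*(46 + (18 - 1*20)) = 3*(46 + (18 - 20)) = 3*(46 - 2) = 3*44 = 132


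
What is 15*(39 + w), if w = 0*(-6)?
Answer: 585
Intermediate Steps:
w = 0
15*(39 + w) = 15*(39 + 0) = 15*39 = 585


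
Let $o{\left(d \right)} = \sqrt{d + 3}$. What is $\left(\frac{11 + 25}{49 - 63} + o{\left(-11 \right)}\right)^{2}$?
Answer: $- \frac{68}{49} - \frac{72 i \sqrt{2}}{7} \approx -1.3878 - 14.546 i$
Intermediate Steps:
$o{\left(d \right)} = \sqrt{3 + d}$
$\left(\frac{11 + 25}{49 - 63} + o{\left(-11 \right)}\right)^{2} = \left(\frac{11 + 25}{49 - 63} + \sqrt{3 - 11}\right)^{2} = \left(\frac{36}{-14} + \sqrt{-8}\right)^{2} = \left(36 \left(- \frac{1}{14}\right) + 2 i \sqrt{2}\right)^{2} = \left(- \frac{18}{7} + 2 i \sqrt{2}\right)^{2}$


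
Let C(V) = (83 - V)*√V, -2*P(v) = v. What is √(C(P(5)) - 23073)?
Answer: √(-92292 + 171*I*√10)/2 ≈ 0.44499 + 151.9*I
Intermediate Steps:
P(v) = -v/2
C(V) = √V*(83 - V)
√(C(P(5)) - 23073) = √(√(-½*5)*(83 - (-1)*5/2) - 23073) = √(√(-5/2)*(83 - 1*(-5/2)) - 23073) = √((I*√10/2)*(83 + 5/2) - 23073) = √((I*√10/2)*(171/2) - 23073) = √(171*I*√10/4 - 23073) = √(-23073 + 171*I*√10/4)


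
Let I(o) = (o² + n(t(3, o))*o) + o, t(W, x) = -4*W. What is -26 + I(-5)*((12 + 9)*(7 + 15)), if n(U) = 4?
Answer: -26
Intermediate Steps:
I(o) = o² + 5*o (I(o) = (o² + 4*o) + o = o² + 5*o)
-26 + I(-5)*((12 + 9)*(7 + 15)) = -26 + (-5*(5 - 5))*((12 + 9)*(7 + 15)) = -26 + (-5*0)*(21*22) = -26 + 0*462 = -26 + 0 = -26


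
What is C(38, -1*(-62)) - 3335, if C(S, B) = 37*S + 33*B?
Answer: 117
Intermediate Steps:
C(S, B) = 33*B + 37*S
C(38, -1*(-62)) - 3335 = (33*(-1*(-62)) + 37*38) - 3335 = (33*62 + 1406) - 3335 = (2046 + 1406) - 3335 = 3452 - 3335 = 117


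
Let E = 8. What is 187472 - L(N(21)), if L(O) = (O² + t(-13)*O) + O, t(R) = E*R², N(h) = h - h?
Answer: 187472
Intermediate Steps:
N(h) = 0
t(R) = 8*R²
L(O) = O² + 1353*O (L(O) = (O² + (8*(-13)²)*O) + O = (O² + (8*169)*O) + O = (O² + 1352*O) + O = O² + 1353*O)
187472 - L(N(21)) = 187472 - 0*(1353 + 0) = 187472 - 0*1353 = 187472 - 1*0 = 187472 + 0 = 187472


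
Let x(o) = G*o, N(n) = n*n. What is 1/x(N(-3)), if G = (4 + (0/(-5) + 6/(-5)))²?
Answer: 25/1764 ≈ 0.014172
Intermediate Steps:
N(n) = n²
G = 196/25 (G = (4 + (0*(-⅕) + 6*(-⅕)))² = (4 + (0 - 6/5))² = (4 - 6/5)² = (14/5)² = 196/25 ≈ 7.8400)
x(o) = 196*o/25
1/x(N(-3)) = 1/((196/25)*(-3)²) = 1/((196/25)*9) = 1/(1764/25) = 25/1764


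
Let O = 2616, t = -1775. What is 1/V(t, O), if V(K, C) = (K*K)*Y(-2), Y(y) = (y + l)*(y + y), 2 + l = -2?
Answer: 1/75615000 ≈ 1.3225e-8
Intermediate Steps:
l = -4 (l = -2 - 2 = -4)
Y(y) = 2*y*(-4 + y) (Y(y) = (y - 4)*(y + y) = (-4 + y)*(2*y) = 2*y*(-4 + y))
V(K, C) = 24*K**2 (V(K, C) = (K*K)*(2*(-2)*(-4 - 2)) = K**2*(2*(-2)*(-6)) = K**2*24 = 24*K**2)
1/V(t, O) = 1/(24*(-1775)**2) = 1/(24*3150625) = 1/75615000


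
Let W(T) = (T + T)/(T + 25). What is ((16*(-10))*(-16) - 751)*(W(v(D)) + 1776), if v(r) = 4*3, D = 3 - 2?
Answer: 118916424/37 ≈ 3.2140e+6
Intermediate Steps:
D = 1
v(r) = 12
W(T) = 2*T/(25 + T) (W(T) = (2*T)/(25 + T) = 2*T/(25 + T))
((16*(-10))*(-16) - 751)*(W(v(D)) + 1776) = ((16*(-10))*(-16) - 751)*(2*12/(25 + 12) + 1776) = (-160*(-16) - 751)*(2*12/37 + 1776) = (2560 - 751)*(2*12*(1/37) + 1776) = 1809*(24/37 + 1776) = 1809*(65736/37) = 118916424/37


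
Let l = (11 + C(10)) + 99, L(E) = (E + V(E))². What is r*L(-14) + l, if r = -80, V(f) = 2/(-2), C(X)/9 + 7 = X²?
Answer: -17053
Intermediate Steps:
C(X) = -63 + 9*X²
V(f) = -1 (V(f) = 2*(-½) = -1)
L(E) = (-1 + E)² (L(E) = (E - 1)² = (-1 + E)²)
l = 947 (l = (11 + (-63 + 9*10²)) + 99 = (11 + (-63 + 9*100)) + 99 = (11 + (-63 + 900)) + 99 = (11 + 837) + 99 = 848 + 99 = 947)
r*L(-14) + l = -80*(-1 - 14)² + 947 = -80*(-15)² + 947 = -80*225 + 947 = -18000 + 947 = -17053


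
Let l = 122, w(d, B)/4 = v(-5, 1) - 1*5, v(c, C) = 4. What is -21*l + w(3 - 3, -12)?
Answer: -2566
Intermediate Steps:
w(d, B) = -4 (w(d, B) = 4*(4 - 1*5) = 4*(4 - 5) = 4*(-1) = -4)
-21*l + w(3 - 3, -12) = -21*122 - 4 = -2562 - 4 = -2566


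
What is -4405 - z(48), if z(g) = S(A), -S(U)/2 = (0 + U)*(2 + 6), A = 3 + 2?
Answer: -4325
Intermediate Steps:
A = 5
S(U) = -16*U (S(U) = -2*(0 + U)*(2 + 6) = -2*U*8 = -16*U)
z(g) = -80 (z(g) = -16*5 = -80)
-4405 - z(48) = -4405 - 1*(-80) = -4405 + 80 = -4325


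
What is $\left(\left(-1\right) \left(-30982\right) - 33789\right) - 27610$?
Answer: $-30417$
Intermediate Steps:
$\left(\left(-1\right) \left(-30982\right) - 33789\right) - 27610 = \left(30982 - 33789\right) - 27610 = -2807 - 27610 = -30417$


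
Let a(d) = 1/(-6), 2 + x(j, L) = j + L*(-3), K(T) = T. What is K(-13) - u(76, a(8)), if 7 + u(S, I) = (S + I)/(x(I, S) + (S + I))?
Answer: -5101/926 ≈ -5.5086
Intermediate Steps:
x(j, L) = -2 + j - 3*L (x(j, L) = -2 + (j + L*(-3)) = -2 + (j - 3*L) = -2 + j - 3*L)
a(d) = -⅙
u(S, I) = -7 + (I + S)/(-2 - 2*S + 2*I) (u(S, I) = -7 + (S + I)/((-2 + I - 3*S) + (S + I)) = -7 + (I + S)/((-2 + I - 3*S) + (I + S)) = -7 + (I + S)/(-2 - 2*S + 2*I))
K(-13) - u(76, a(8)) = -13 - (14 - 13*(-⅙) + 15*76)/(2*(-1 - ⅙ - 1*76)) = -13 - (14 + 13/6 + 1140)/(2*(-1 - ⅙ - 76)) = -13 - 6937/(2*(-463/6)*6) = -13 - (-6)*6937/(2*463*6) = -13 - 1*(-6937/926) = -13 + 6937/926 = -5101/926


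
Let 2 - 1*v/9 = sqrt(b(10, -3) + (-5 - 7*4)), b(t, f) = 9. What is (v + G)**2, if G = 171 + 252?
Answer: 192537 - 15876*I*sqrt(6) ≈ 1.9254e+5 - 38888.0*I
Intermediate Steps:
G = 423
v = 18 - 18*I*sqrt(6) (v = 18 - 9*sqrt(9 + (-5 - 7*4)) = 18 - 9*sqrt(9 + (-5 - 28)) = 18 - 9*sqrt(9 - 33) = 18 - 18*I*sqrt(6) ≈ 18.0 - 44.091*I)
(v + G)**2 = ((18 - 18*I*sqrt(6)) + 423)**2 = (441 - 18*I*sqrt(6))**2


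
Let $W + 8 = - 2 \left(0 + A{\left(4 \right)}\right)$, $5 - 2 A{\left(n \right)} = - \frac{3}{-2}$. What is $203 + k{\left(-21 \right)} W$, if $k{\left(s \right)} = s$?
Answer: $\frac{889}{2} \approx 444.5$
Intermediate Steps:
$A{\left(n \right)} = \frac{7}{4}$ ($A{\left(n \right)} = \frac{5}{2} - \frac{\left(-3\right) \frac{1}{-2}}{2} = \frac{5}{2} - \frac{\left(-3\right) \left(- \frac{1}{2}\right)}{2} = \frac{5}{2} - \frac{3}{4} = \frac{7}{4}$)
$W = - \frac{23}{2}$ ($W = -8 - 2 \left(0 + \frac{7}{4}\right) = -8 - \frac{7}{2} = - \frac{23}{2} \approx -11.5$)
$203 + k{\left(-21 \right)} W = 203 - - \frac{483}{2} = 203 + \frac{483}{2} = \frac{889}{2}$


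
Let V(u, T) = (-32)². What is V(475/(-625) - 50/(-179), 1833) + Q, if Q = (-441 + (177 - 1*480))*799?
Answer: -593432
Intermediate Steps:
Q = -594456 (Q = (-441 + (177 - 480))*799 = (-441 - 303)*799 = -744*799 = -594456)
V(u, T) = 1024
V(475/(-625) - 50/(-179), 1833) + Q = 1024 - 594456 = -593432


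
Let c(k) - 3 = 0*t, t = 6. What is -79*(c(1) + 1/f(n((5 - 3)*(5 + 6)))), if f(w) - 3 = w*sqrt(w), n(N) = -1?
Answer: -2607/10 - 79*I/10 ≈ -260.7 - 7.9*I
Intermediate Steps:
c(k) = 3 (c(k) = 3 + 0*6 = 3 + 0 = 3)
f(w) = 3 + w**(3/2) (f(w) = 3 + w*sqrt(w) = 3 + w**(3/2))
-79*(c(1) + 1/f(n((5 - 3)*(5 + 6)))) = -79*(3 + 1/(3 + (-1)**(3/2))) = -79*(3 + 1/(3 - I)) = -79*(3 + (3 + I)/10) = -237 - 79*(3 + I)/10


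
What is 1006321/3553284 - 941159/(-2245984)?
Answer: 1401096520255/1995154752864 ≈ 0.70225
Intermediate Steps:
1006321/3553284 - 941159/(-2245984) = 1006321*(1/3553284) - 941159*(-1/2245984) = 1006321/3553284 + 941159/2245984 = 1401096520255/1995154752864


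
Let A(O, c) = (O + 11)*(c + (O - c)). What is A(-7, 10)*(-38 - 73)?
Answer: 3108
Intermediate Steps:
A(O, c) = O*(11 + O) (A(O, c) = (11 + O)*O = O*(11 + O))
A(-7, 10)*(-38 - 73) = (-7*(11 - 7))*(-38 - 73) = -7*4*(-111) = -28*(-111) = 3108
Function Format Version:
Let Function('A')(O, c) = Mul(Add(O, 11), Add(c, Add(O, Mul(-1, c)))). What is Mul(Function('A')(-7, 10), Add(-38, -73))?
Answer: 3108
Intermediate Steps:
Function('A')(O, c) = Mul(O, Add(11, O)) (Function('A')(O, c) = Mul(Add(11, O), O) = Mul(O, Add(11, O)))
Mul(Function('A')(-7, 10), Add(-38, -73)) = Mul(Mul(-7, Add(11, -7)), Add(-38, -73)) = Mul(Mul(-7, 4), -111) = Mul(-28, -111) = 3108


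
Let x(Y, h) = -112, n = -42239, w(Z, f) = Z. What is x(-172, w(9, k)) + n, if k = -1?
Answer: -42351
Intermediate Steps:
x(-172, w(9, k)) + n = -112 - 42239 = -42351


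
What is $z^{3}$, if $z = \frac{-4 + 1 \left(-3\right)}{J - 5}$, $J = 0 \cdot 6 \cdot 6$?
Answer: $\frac{343}{125} \approx 2.744$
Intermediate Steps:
$J = 0$ ($J = 0 \cdot 6 = 0$)
$z = \frac{7}{5}$ ($z = \frac{-4 + 1 \left(-3\right)}{0 - 5} = \frac{-4 - 3}{-5} = \left(-7\right) \left(- \frac{1}{5}\right) = \frac{7}{5} \approx 1.4$)
$z^{3} = \left(\frac{7}{5}\right)^{3} = \frac{343}{125}$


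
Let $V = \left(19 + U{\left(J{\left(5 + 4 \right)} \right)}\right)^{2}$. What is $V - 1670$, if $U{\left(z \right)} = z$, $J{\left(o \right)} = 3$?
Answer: $-1186$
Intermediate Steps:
$V = 484$ ($V = \left(19 + 3\right)^{2} = 22^{2} = 484$)
$V - 1670 = 484 - 1670 = -1186$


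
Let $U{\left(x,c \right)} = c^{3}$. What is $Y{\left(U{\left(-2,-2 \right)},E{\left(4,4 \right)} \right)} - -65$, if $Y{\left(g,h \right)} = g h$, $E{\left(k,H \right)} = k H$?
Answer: $-63$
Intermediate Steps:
$E{\left(k,H \right)} = H k$
$Y{\left(U{\left(-2,-2 \right)},E{\left(4,4 \right)} \right)} - -65 = \left(-2\right)^{3} \cdot 4 \cdot 4 - -65 = \left(-8\right) 16 + 65 = -128 + 65 = -63$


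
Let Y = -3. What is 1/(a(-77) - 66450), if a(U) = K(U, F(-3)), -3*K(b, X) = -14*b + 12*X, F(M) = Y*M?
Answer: -3/200536 ≈ -1.4960e-5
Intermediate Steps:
F(M) = -3*M
K(b, X) = -4*X + 14*b/3 (K(b, X) = -(-14*b + 12*X)/3 = -4*X + 14*b/3)
a(U) = -36 + 14*U/3 (a(U) = -(-12)*(-3) + 14*U/3 = -4*9 + 14*U/3 = -36 + 14*U/3)
1/(a(-77) - 66450) = 1/((-36 + (14/3)*(-77)) - 66450) = 1/((-36 - 1078/3) - 66450) = 1/(-1186/3 - 66450) = 1/(-200536/3) = -3/200536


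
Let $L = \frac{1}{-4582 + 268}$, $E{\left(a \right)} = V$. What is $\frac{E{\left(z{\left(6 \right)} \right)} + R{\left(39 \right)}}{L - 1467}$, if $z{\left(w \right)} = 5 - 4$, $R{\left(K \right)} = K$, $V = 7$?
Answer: $- \frac{198444}{6328639} \approx -0.031357$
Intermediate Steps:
$z{\left(w \right)} = 1$ ($z{\left(w \right)} = 5 - 4 = 1$)
$E{\left(a \right)} = 7$
$L = - \frac{1}{4314}$ ($L = \frac{1}{-4314} = - \frac{1}{4314} \approx -0.0002318$)
$\frac{E{\left(z{\left(6 \right)} \right)} + R{\left(39 \right)}}{L - 1467} = \frac{7 + 39}{- \frac{1}{4314} - 1467} = \frac{46}{- \frac{6328639}{4314}} = 46 \left(- \frac{4314}{6328639}\right) = - \frac{198444}{6328639}$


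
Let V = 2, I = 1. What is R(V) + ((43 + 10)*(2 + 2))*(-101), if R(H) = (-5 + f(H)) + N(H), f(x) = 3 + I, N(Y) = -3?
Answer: -21416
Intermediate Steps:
f(x) = 4 (f(x) = 3 + 1 = 4)
R(H) = -4 (R(H) = (-5 + 4) - 3 = -1 - 3 = -4)
R(V) + ((43 + 10)*(2 + 2))*(-101) = -4 + ((43 + 10)*(2 + 2))*(-101) = -4 + (53*4)*(-101) = -4 + 212*(-101) = -4 - 21412 = -21416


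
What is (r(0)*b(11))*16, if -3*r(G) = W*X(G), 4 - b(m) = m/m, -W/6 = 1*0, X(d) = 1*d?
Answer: 0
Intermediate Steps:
X(d) = d
W = 0 (W = -6*0 = 0)
b(m) = 3 (b(m) = 4 - m/m = 4 - 1*1 = 4 - 1 = 3)
r(G) = 0 (r(G) = -0*G = -⅓*0 = 0)
(r(0)*b(11))*16 = (0*3)*16 = 0*16 = 0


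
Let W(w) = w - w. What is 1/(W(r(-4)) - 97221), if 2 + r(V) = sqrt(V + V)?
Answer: -1/97221 ≈ -1.0286e-5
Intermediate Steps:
r(V) = -2 + sqrt(2)*sqrt(V) (r(V) = -2 + sqrt(V + V) = -2 + sqrt(2*V) = -2 + sqrt(2)*sqrt(V))
W(w) = 0
1/(W(r(-4)) - 97221) = 1/(0 - 97221) = 1/(-97221) = -1/97221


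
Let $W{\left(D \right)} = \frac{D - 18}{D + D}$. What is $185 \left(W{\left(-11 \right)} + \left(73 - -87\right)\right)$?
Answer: $\frac{656565}{22} \approx 29844.0$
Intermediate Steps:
$W{\left(D \right)} = \frac{-18 + D}{2 D}$
$185 \left(W{\left(-11 \right)} + \left(73 - -87\right)\right) = 185 \left(\frac{-18 - 11}{2 \left(-11\right)} + \left(73 - -87\right)\right) = 185 \left(\frac{1}{2} \left(- \frac{1}{11}\right) \left(-29\right) + \left(73 + 87\right)\right) = 185 \left(\frac{29}{22} + 160\right) = 185 \cdot \frac{3549}{22} = \frac{656565}{22}$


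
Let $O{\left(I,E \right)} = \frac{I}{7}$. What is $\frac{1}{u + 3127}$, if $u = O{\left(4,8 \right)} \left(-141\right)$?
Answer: $\frac{7}{21325} \approx 0.00032825$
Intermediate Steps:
$O{\left(I,E \right)} = \frac{I}{7}$
$u = - \frac{564}{7}$ ($u = \frac{1}{7} \cdot 4 \left(-141\right) = \frac{4}{7} \left(-141\right) = - \frac{564}{7} \approx -80.571$)
$\frac{1}{u + 3127} = \frac{1}{- \frac{564}{7} + 3127} = \frac{1}{\frac{21325}{7}} = \frac{7}{21325}$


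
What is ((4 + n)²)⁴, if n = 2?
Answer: 1679616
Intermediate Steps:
((4 + n)²)⁴ = ((4 + 2)²)⁴ = (6²)⁴ = 36⁴ = 1679616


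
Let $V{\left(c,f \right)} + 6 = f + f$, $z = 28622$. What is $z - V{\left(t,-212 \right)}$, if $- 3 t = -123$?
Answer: $29052$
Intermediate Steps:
$t = 41$ ($t = \left(- \frac{1}{3}\right) \left(-123\right) = 41$)
$V{\left(c,f \right)} = -6 + 2 f$ ($V{\left(c,f \right)} = -6 + \left(f + f\right) = -6 + 2 f$)
$z - V{\left(t,-212 \right)} = 28622 - \left(-6 + 2 \left(-212\right)\right) = 28622 - \left(-6 - 424\right) = 28622 - -430 = 28622 + 430 = 29052$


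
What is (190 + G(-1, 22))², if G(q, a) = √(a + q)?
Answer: (190 + √21)² ≈ 37862.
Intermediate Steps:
(190 + G(-1, 22))² = (190 + √(22 - 1))² = (190 + √21)²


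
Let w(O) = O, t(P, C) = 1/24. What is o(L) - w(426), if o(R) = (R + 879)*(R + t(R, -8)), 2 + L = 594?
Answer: 20891215/24 ≈ 8.7047e+5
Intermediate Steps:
t(P, C) = 1/24
L = 592 (L = -2 + 594 = 592)
o(R) = (879 + R)*(1/24 + R) (o(R) = (R + 879)*(R + 1/24) = (879 + R)*(1/24 + R))
o(L) - w(426) = (293/8 + 592² + (21097/24)*592) - 1*426 = (293/8 + 350464 + 1561178/3) - 426 = 20901439/24 - 426 = 20891215/24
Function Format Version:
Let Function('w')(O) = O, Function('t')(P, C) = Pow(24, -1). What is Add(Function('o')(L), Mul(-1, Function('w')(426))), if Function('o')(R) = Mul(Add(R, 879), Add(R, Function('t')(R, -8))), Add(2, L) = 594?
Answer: Rational(20891215, 24) ≈ 8.7047e+5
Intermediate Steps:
Function('t')(P, C) = Rational(1, 24)
L = 592 (L = Add(-2, 594) = 592)
Function('o')(R) = Mul(Add(879, R), Add(Rational(1, 24), R)) (Function('o')(R) = Mul(Add(R, 879), Add(R, Rational(1, 24))) = Mul(Add(879, R), Add(Rational(1, 24), R)))
Add(Function('o')(L), Mul(-1, Function('w')(426))) = Add(Add(Rational(293, 8), Pow(592, 2), Mul(Rational(21097, 24), 592)), Mul(-1, 426)) = Add(Add(Rational(293, 8), 350464, Rational(1561178, 3)), -426) = Add(Rational(20901439, 24), -426) = Rational(20891215, 24)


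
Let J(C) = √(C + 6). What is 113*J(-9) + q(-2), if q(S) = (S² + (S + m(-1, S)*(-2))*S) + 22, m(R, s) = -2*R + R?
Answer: 34 + 113*I*√3 ≈ 34.0 + 195.72*I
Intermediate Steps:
m(R, s) = -R
q(S) = 22 + S² + S*(-2 + S) (q(S) = (S² + (S - 1*(-1)*(-2))*S) + 22 = (S² + (S + 1*(-2))*S) + 22 = (S² + (S - 2)*S) + 22 = (S² + (-2 + S)*S) + 22 = (S² + S*(-2 + S)) + 22 = 22 + S² + S*(-2 + S))
J(C) = √(6 + C)
113*J(-9) + q(-2) = 113*√(6 - 9) + (22 - 2*(-2) + 2*(-2)²) = 113*√(-3) + (22 + 4 + 2*4) = 113*(I*√3) + (22 + 4 + 8) = 113*I*√3 + 34 = 34 + 113*I*√3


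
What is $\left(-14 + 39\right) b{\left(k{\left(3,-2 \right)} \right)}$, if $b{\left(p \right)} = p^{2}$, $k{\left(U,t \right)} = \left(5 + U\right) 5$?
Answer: $40000$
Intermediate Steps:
$k{\left(U,t \right)} = 25 + 5 U$
$\left(-14 + 39\right) b{\left(k{\left(3,-2 \right)} \right)} = \left(-14 + 39\right) \left(25 + 5 \cdot 3\right)^{2} = 25 \left(25 + 15\right)^{2} = 25 \cdot 40^{2} = 25 \cdot 1600 = 40000$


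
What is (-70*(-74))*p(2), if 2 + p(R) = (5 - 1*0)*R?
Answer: 41440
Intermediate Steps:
p(R) = -2 + 5*R (p(R) = -2 + (5 - 1*0)*R = -2 + (5 + 0)*R = -2 + 5*R)
(-70*(-74))*p(2) = (-70*(-74))*(-2 + 5*2) = 5180*(-2 + 10) = 5180*8 = 41440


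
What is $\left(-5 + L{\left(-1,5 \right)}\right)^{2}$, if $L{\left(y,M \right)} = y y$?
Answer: $16$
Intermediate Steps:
$L{\left(y,M \right)} = y^{2}$
$\left(-5 + L{\left(-1,5 \right)}\right)^{2} = \left(-5 + \left(-1\right)^{2}\right)^{2} = \left(-5 + 1\right)^{2} = \left(-4\right)^{2} = 16$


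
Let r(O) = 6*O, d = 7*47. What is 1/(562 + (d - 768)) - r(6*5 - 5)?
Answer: -18449/123 ≈ -149.99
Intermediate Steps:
d = 329
1/(562 + (d - 768)) - r(6*5 - 5) = 1/(562 + (329 - 768)) - 6*(6*5 - 5) = 1/(562 - 439) - 6*(30 - 5) = 1/123 - 6*25 = 1/123 - 1*150 = 1/123 - 150 = -18449/123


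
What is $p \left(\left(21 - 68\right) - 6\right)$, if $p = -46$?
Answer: $2438$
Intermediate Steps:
$p \left(\left(21 - 68\right) - 6\right) = - 46 \left(\left(21 - 68\right) - 6\right) = - 46 \left(-47 - 6\right) = \left(-46\right) \left(-53\right) = 2438$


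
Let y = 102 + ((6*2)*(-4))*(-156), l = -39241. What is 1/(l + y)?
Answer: -1/31651 ≈ -3.1595e-5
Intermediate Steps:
y = 7590 (y = 102 + (12*(-4))*(-156) = 102 - 48*(-156) = 102 + 7488 = 7590)
1/(l + y) = 1/(-39241 + 7590) = 1/(-31651) = -1/31651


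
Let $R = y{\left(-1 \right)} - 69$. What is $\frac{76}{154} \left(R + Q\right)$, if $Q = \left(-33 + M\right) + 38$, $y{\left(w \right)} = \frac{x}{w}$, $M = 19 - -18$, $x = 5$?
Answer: $- \frac{1216}{77} \approx -15.792$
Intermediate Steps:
$M = 37$ ($M = 19 + 18 = 37$)
$y{\left(w \right)} = \frac{5}{w}$
$R = -74$ ($R = \frac{5}{-1} - 69 = 5 \left(-1\right) - 69 = -5 - 69 = -74$)
$Q = 42$ ($Q = \left(-33 + 37\right) + 38 = 4 + 38 = 42$)
$\frac{76}{154} \left(R + Q\right) = \frac{76}{154} \left(-74 + 42\right) = 76 \cdot \frac{1}{154} \left(-32\right) = \frac{38}{77} \left(-32\right) = - \frac{1216}{77}$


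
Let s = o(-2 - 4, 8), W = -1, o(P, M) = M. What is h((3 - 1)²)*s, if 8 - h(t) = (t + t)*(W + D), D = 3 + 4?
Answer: -320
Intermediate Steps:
D = 7
h(t) = 8 - 12*t (h(t) = 8 - (t + t)*(-1 + 7) = 8 - 2*t*6 = 8 - 12*t)
s = 8
h((3 - 1)²)*s = (8 - 12*(3 - 1)²)*8 = (8 - 12*2²)*8 = (8 - 12*4)*8 = (8 - 48)*8 = -40*8 = -320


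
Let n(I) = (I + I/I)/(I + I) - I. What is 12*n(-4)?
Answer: 105/2 ≈ 52.500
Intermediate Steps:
n(I) = -I + (1 + I)/(2*I) (n(I) = (I + 1)/((2*I)) - I = (1 + I)*(1/(2*I)) - I = (1 + I)/(2*I) - I = -I + (1 + I)/(2*I))
12*n(-4) = 12*(½ + (½)/(-4) - 1*(-4)) = 12*(½ + (½)*(-¼) + 4) = 12*(½ - ⅛ + 4) = 12*(35/8) = 105/2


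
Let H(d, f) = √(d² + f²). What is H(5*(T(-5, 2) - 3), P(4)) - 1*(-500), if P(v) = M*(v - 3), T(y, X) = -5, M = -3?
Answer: 500 + √1609 ≈ 540.11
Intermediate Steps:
P(v) = 9 - 3*v (P(v) = -3*(v - 3) = -3*(-3 + v) = 9 - 3*v)
H(5*(T(-5, 2) - 3), P(4)) - 1*(-500) = √((5*(-5 - 3))² + (9 - 3*4)²) - 1*(-500) = √((5*(-8))² + (9 - 12)²) + 500 = √((-40)² + (-3)²) + 500 = √(1600 + 9) + 500 = √1609 + 500 = 500 + √1609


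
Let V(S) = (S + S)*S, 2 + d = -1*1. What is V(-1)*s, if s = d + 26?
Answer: 46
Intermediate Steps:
d = -3 (d = -2 - 1*1 = -2 - 1 = -3)
s = 23 (s = -3 + 26 = 23)
V(S) = 2*S**2 (V(S) = (2*S)*S = 2*S**2)
V(-1)*s = (2*(-1)**2)*23 = (2*1)*23 = 2*23 = 46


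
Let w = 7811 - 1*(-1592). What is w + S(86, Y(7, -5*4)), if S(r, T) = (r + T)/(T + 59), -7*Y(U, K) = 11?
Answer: 1260199/134 ≈ 9404.5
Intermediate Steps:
Y(U, K) = -11/7 (Y(U, K) = -⅐*11 = -11/7)
S(r, T) = (T + r)/(59 + T)
w = 9403 (w = 7811 + 1592 = 9403)
w + S(86, Y(7, -5*4)) = 9403 + (-11/7 + 86)/(59 - 11/7) = 9403 + (591/7)/(402/7) = 9403 + (7/402)*(591/7) = 9403 + 197/134 = 1260199/134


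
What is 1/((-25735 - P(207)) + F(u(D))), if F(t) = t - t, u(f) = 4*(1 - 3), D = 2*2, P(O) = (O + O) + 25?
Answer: -1/26174 ≈ -3.8206e-5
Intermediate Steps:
P(O) = 25 + 2*O (P(O) = 2*O + 25 = 25 + 2*O)
D = 4
u(f) = -8 (u(f) = 4*(-2) = -8)
F(t) = 0
1/((-25735 - P(207)) + F(u(D))) = 1/((-25735 - (25 + 2*207)) + 0) = 1/((-25735 - (25 + 414)) + 0) = 1/((-25735 - 1*439) + 0) = 1/((-25735 - 439) + 0) = 1/(-26174 + 0) = 1/(-26174) = -1/26174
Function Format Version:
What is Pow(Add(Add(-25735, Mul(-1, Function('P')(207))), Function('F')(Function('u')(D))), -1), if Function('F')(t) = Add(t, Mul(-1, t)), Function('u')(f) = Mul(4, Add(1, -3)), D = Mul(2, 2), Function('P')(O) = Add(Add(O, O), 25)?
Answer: Rational(-1, 26174) ≈ -3.8206e-5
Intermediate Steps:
Function('P')(O) = Add(25, Mul(2, O)) (Function('P')(O) = Add(Mul(2, O), 25) = Add(25, Mul(2, O)))
D = 4
Function('u')(f) = -8 (Function('u')(f) = Mul(4, -2) = -8)
Function('F')(t) = 0
Pow(Add(Add(-25735, Mul(-1, Function('P')(207))), Function('F')(Function('u')(D))), -1) = Pow(Add(Add(-25735, Mul(-1, Add(25, Mul(2, 207)))), 0), -1) = Pow(Add(Add(-25735, Mul(-1, Add(25, 414))), 0), -1) = Pow(Add(Add(-25735, Mul(-1, 439)), 0), -1) = Pow(Add(Add(-25735, -439), 0), -1) = Pow(Add(-26174, 0), -1) = Pow(-26174, -1) = Rational(-1, 26174)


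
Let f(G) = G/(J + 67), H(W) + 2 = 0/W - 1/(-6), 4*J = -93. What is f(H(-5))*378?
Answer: -396/25 ≈ -15.840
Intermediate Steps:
J = -93/4 (J = (¼)*(-93) = -93/4 ≈ -23.250)
H(W) = -11/6 (H(W) = -2 + (0/W - 1/(-6)) = -2 + (0 - 1*(-⅙)) = -2 + (0 + ⅙) = -2 + ⅙ = -11/6)
f(G) = 4*G/175 (f(G) = G/(-93/4 + 67) = G/(175/4) = 4*G/175)
f(H(-5))*378 = ((4/175)*(-11/6))*378 = -22/525*378 = -396/25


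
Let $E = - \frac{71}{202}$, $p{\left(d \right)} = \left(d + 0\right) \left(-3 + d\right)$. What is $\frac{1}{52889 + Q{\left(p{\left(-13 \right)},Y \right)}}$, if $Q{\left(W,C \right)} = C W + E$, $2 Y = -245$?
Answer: $\frac{202}{5536547} \approx 3.6485 \cdot 10^{-5}$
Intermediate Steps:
$Y = - \frac{245}{2}$ ($Y = \frac{1}{2} \left(-245\right) = - \frac{245}{2} \approx -122.5$)
$p{\left(d \right)} = d \left(-3 + d\right)$
$E = - \frac{71}{202}$ ($E = \left(-71\right) \frac{1}{202} = - \frac{71}{202} \approx -0.35149$)
$Q{\left(W,C \right)} = - \frac{71}{202} + C W$ ($Q{\left(W,C \right)} = C W - \frac{71}{202} = - \frac{71}{202} + C W$)
$\frac{1}{52889 + Q{\left(p{\left(-13 \right)},Y \right)}} = \frac{1}{52889 - \left(\frac{71}{202} + \frac{245 \left(- 13 \left(-3 - 13\right)\right)}{2}\right)} = \frac{1}{52889 - \left(\frac{71}{202} + \frac{245 \left(\left(-13\right) \left(-16\right)\right)}{2}\right)} = \frac{1}{52889 - \frac{5147031}{202}} = \frac{1}{\frac{5536547}{202}} = \frac{202}{5536547}$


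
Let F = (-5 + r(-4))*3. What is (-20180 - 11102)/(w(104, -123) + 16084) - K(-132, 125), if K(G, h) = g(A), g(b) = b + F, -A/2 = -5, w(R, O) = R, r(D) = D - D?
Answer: 24829/8094 ≈ 3.0676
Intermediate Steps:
r(D) = 0
A = 10 (A = -2*(-5) = 10)
F = -15 (F = (-5 + 0)*3 = -5*3 = -15)
g(b) = -15 + b (g(b) = b - 15 = -15 + b)
K(G, h) = -5 (K(G, h) = -15 + 10 = -5)
(-20180 - 11102)/(w(104, -123) + 16084) - K(-132, 125) = (-20180 - 11102)/(104 + 16084) - 1*(-5) = -31282/16188 + 5 = -31282*1/16188 + 5 = -15641/8094 + 5 = 24829/8094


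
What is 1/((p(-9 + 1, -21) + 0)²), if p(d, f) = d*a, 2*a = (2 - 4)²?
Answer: 1/256 ≈ 0.0039063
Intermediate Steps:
a = 2 (a = (2 - 4)²/2 = (½)*(-2)² = (½)*4 = 2)
p(d, f) = 2*d (p(d, f) = d*2 = 2*d)
1/((p(-9 + 1, -21) + 0)²) = 1/((2*(-9 + 1) + 0)²) = 1/((2*(-8) + 0)²) = 1/((-16 + 0)²) = 1/((-16)²) = 1/256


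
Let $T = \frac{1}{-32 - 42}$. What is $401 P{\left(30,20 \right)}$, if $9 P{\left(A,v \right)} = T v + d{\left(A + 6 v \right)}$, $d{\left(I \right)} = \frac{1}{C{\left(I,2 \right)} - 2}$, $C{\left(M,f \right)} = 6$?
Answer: $- \frac{401}{444} \approx -0.90315$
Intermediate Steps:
$d{\left(I \right)} = \frac{1}{4}$ ($d{\left(I \right)} = \frac{1}{6 - 2} = \frac{1}{4}$)
$T = - \frac{1}{74}$ ($T = \frac{1}{-74} = - \frac{1}{74} \approx -0.013514$)
$P{\left(A,v \right)} = \frac{1}{36} - \frac{v}{666}$ ($P{\left(A,v \right)} = \frac{- \frac{v}{74} + \frac{1}{4}}{9} = \frac{\frac{1}{4} - \frac{v}{74}}{9} = \frac{1}{36} - \frac{v}{666}$)
$401 P{\left(30,20 \right)} = 401 \left(\frac{1}{36} - \frac{10}{333}\right) = 401 \left(- \frac{1}{444}\right) = - \frac{401}{444}$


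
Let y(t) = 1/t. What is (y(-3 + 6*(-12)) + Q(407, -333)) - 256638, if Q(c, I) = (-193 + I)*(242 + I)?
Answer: -15657901/75 ≈ -2.0877e+5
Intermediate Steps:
(y(-3 + 6*(-12)) + Q(407, -333)) - 256638 = (1/(-3 + 6*(-12)) + (-46706 + (-333)**2 + 49*(-333))) - 256638 = (1/(-3 - 72) + (-46706 + 110889 - 16317)) - 256638 = (1/(-75) + 47866) - 256638 = (-1/75 + 47866) - 256638 = 3589949/75 - 256638 = -15657901/75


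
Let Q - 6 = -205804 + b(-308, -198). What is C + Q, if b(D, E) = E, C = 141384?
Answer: -64612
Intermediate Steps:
Q = -205996 (Q = 6 + (-205804 - 198) = 6 - 206002 = -205996)
C + Q = 141384 - 205996 = -64612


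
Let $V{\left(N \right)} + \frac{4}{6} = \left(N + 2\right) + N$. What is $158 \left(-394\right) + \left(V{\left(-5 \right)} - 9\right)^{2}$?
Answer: $- \frac{557459}{9} \approx -61940.0$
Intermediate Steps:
$V{\left(N \right)} = \frac{4}{3} + 2 N$ ($V{\left(N \right)} = - \frac{2}{3} + \left(\left(N + 2\right) + N\right) = - \frac{2}{3} + \left(\left(2 + N\right) + N\right) = - \frac{2}{3} + \left(2 + 2 N\right) = \frac{4}{3} + 2 N$)
$158 \left(-394\right) + \left(V{\left(-5 \right)} - 9\right)^{2} = 158 \left(-394\right) + \left(\left(\frac{4}{3} + 2 \left(-5\right)\right) - 9\right)^{2} = -62252 + \left(\left(\frac{4}{3} - 10\right) - 9\right)^{2} = -62252 + \left(- \frac{26}{3} - 9\right)^{2} = -62252 + \left(- \frac{53}{3}\right)^{2} = -62252 + \frac{2809}{9} = - \frac{557459}{9}$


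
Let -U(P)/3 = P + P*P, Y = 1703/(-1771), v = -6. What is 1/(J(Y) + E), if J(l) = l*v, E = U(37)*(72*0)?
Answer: 1771/10218 ≈ 0.17332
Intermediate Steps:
Y = -1703/1771 (Y = 1703*(-1/1771) = -1703/1771 ≈ -0.96160)
U(P) = -3*P - 3*P² (U(P) = -3*(P + P*P) = -3*(P + P²) = -3*P - 3*P²)
E = 0 (E = (-3*37*(1 + 37))*(72*0) = -3*37*38*0 = -4218*0 = 0)
J(l) = -6*l (J(l) = l*(-6) = -6*l)
1/(J(Y) + E) = 1/(-6*(-1703/1771) + 0) = 1/(10218/1771 + 0) = 1/(10218/1771) = 1771/10218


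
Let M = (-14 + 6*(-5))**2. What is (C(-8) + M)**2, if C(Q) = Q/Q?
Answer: 3751969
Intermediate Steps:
C(Q) = 1
M = 1936 (M = (-14 - 30)**2 = (-44)**2 = 1936)
(C(-8) + M)**2 = (1 + 1936)**2 = 1937**2 = 3751969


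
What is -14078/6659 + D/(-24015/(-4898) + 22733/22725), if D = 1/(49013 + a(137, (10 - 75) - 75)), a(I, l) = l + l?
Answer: -450802526401378016/213233339886011123 ≈ -2.1141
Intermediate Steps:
a(I, l) = 2*l
D = 1/48733 (D = 1/(49013 + 2*((10 - 75) - 75)) = 1/(49013 + 2*(-65 - 75)) = 1/(49013 + 2*(-140)) = 1/(49013 - 280) = 1/48733 ≈ 2.0520e-5)
-14078/6659 + D/(-24015/(-4898) + 22733/22725) = -14078/6659 + 1/(48733*(-24015/(-4898) + 22733/22725)) = -14078*1/6659 + 1/(48733*(-24015*(-1/4898) + 22733*(1/22725))) = -14078/6659 + 1/(48733*(24015/4898 + 22733/22725)) = -14078/6659 + 1/(48733*(657087109/111307050)) = -14078/6659 + (1/48733)*(111307050/657087109) = -14078/6659 + 111307050/32021826082897 = -450802526401378016/213233339886011123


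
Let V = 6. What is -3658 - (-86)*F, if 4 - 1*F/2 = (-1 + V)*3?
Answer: -5550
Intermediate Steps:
F = -22 (F = 8 - 2*(-1 + 6)*3 = 8 - 10*3 = 8 - 2*15 = 8 - 30 = -22)
-3658 - (-86)*F = -3658 - (-86)*(-22) = -3658 - 1*1892 = -3658 - 1892 = -5550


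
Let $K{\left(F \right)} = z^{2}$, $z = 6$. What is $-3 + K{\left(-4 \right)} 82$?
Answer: $2949$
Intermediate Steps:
$K{\left(F \right)} = 36$ ($K{\left(F \right)} = 6^{2} = 36$)
$-3 + K{\left(-4 \right)} 82 = -3 + 36 \cdot 82 = -3 + 2952 = 2949$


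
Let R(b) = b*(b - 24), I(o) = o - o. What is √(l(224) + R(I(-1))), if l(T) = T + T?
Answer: 8*√7 ≈ 21.166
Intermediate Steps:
l(T) = 2*T
I(o) = 0
R(b) = b*(-24 + b)
√(l(224) + R(I(-1))) = √(2*224 + 0*(-24 + 0)) = √(448 + 0*(-24)) = √(448 + 0) = √448 = 8*√7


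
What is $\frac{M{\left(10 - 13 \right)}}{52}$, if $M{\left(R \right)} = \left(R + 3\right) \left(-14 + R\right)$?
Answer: $0$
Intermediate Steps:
$M{\left(R \right)} = \left(-14 + R\right) \left(3 + R\right)$ ($M{\left(R \right)} = \left(3 + R\right) \left(-14 + R\right) = \left(-14 + R\right) \left(3 + R\right)$)
$\frac{M{\left(10 - 13 \right)}}{52} = \frac{-42 + \left(10 - 13\right)^{2} - 11 \left(10 - 13\right)}{52} = \left(-42 + \left(-3\right)^{2} - -33\right) \frac{1}{52} = \left(-42 + 9 + 33\right) \frac{1}{52} = 0 \cdot \frac{1}{52} = 0$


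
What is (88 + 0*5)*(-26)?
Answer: -2288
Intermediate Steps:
(88 + 0*5)*(-26) = (88 + 0)*(-26) = 88*(-26) = -2288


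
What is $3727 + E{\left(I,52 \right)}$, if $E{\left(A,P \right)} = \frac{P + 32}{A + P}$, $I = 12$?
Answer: $\frac{59653}{16} \approx 3728.3$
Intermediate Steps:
$E{\left(A,P \right)} = \frac{32 + P}{A + P}$
$3727 + E{\left(I,52 \right)} = 3727 + \frac{32 + 52}{12 + 52} = 3727 + \frac{1}{64} \cdot 84 = 3727 + \frac{21}{16} = \frac{59653}{16}$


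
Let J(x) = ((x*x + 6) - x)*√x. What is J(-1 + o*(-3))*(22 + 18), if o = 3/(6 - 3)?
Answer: 2080*I ≈ 2080.0*I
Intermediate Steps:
o = 1 (o = 3/3 = 3*(⅓) = 1)
J(x) = √x*(6 + x² - x) (J(x) = ((x² + 6) - x)*√x = ((6 + x²) - x)*√x = (6 + x² - x)*√x = √x*(6 + x² - x))
J(-1 + o*(-3))*(22 + 18) = (√(-1 + 1*(-3))*(6 + (-1 + 1*(-3))² - (-1 + 1*(-3))))*(22 + 18) = (√(-1 - 3)*(6 + (-1 - 3)² - (-1 - 3)))*40 = (√(-4)*(6 + (-4)² - 1*(-4)))*40 = ((2*I)*(6 + 16 + 4))*40 = ((2*I)*26)*40 = (52*I)*40 = 2080*I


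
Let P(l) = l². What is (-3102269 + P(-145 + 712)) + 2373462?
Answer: -407318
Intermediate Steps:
(-3102269 + P(-145 + 712)) + 2373462 = (-3102269 + (-145 + 712)²) + 2373462 = (-3102269 + 567²) + 2373462 = (-3102269 + 321489) + 2373462 = -2780780 + 2373462 = -407318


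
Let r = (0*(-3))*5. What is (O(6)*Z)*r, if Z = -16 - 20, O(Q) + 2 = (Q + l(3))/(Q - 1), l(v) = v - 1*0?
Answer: 0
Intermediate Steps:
l(v) = v (l(v) = v + 0 = v)
r = 0 (r = 0*5 = 0)
O(Q) = -2 + (3 + Q)/(-1 + Q) (O(Q) = -2 + (Q + 3)/(Q - 1) = -2 + (3 + Q)/(-1 + Q))
Z = -36
(O(6)*Z)*r = (((5 - 1*6)/(-1 + 6))*(-36))*0 = (((5 - 6)/5)*(-36))*0 = (((1/5)*(-1))*(-36))*0 = -1/5*(-36)*0 = (36/5)*0 = 0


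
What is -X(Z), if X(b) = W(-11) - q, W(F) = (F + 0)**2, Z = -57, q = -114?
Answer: -235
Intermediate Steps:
W(F) = F**2
X(b) = 235 (X(b) = (-11)**2 - 1*(-114) = 121 + 114 = 235)
-X(Z) = -1*235 = -235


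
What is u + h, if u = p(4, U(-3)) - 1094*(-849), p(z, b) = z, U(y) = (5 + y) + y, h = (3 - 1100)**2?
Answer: 2132219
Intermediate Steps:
h = 1203409 (h = (-1097)**2 = 1203409)
U(y) = 5 + 2*y
u = 928810 (u = 4 - 1094*(-849) = 4 + 928806 = 928810)
u + h = 928810 + 1203409 = 2132219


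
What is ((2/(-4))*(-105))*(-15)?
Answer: -1575/2 ≈ -787.50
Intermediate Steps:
((2/(-4))*(-105))*(-15) = ((2*(-¼))*(-105))*(-15) = -½*(-105)*(-15) = (105/2)*(-15) = -1575/2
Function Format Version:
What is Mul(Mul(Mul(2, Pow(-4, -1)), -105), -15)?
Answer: Rational(-1575, 2) ≈ -787.50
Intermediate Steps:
Mul(Mul(Mul(2, Pow(-4, -1)), -105), -15) = Mul(Mul(Mul(2, Rational(-1, 4)), -105), -15) = Mul(Mul(Rational(-1, 2), -105), -15) = Mul(Rational(105, 2), -15) = Rational(-1575, 2)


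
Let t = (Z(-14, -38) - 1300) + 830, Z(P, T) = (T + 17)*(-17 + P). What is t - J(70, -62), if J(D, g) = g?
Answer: 243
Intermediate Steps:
Z(P, T) = (-17 + P)*(17 + T) (Z(P, T) = (17 + T)*(-17 + P) = (-17 + P)*(17 + T))
t = 181 (t = ((-289 - 17*(-38) + 17*(-14) - 14*(-38)) - 1300) + 830 = ((-289 + 646 - 238 + 532) - 1300) + 830 = (651 - 1300) + 830 = -649 + 830 = 181)
t - J(70, -62) = 181 - 1*(-62) = 181 + 62 = 243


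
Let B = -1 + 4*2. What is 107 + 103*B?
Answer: 828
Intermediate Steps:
B = 7 (B = -1 + 8 = 7)
107 + 103*B = 107 + 103*7 = 107 + 721 = 828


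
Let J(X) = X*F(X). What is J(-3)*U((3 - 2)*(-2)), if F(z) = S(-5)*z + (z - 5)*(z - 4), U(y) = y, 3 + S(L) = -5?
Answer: 480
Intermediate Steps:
S(L) = -8 (S(L) = -3 - 5 = -8)
F(z) = -8*z + (-5 + z)*(-4 + z) (F(z) = -8*z + (z - 5)*(z - 4) = -8*z + (-5 + z)*(-4 + z))
J(X) = X*(20 + X**2 - 17*X)
J(-3)*U((3 - 2)*(-2)) = (-3*(20 + (-3)**2 - 17*(-3)))*((3 - 2)*(-2)) = (-3*(20 + 9 + 51))*(1*(-2)) = -3*80*(-2) = -240*(-2) = 480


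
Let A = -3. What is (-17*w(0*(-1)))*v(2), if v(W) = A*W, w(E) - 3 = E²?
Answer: 306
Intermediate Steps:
w(E) = 3 + E²
v(W) = -3*W
(-17*w(0*(-1)))*v(2) = (-17*(3 + (0*(-1))²))*(-3*2) = -17*(3 + 0²)*(-6) = -17*(3 + 0)*(-6) = -17*3*(-6) = -51*(-6) = 306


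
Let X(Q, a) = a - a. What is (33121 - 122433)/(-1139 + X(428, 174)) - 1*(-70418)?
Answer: 80295414/1139 ≈ 70496.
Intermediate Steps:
X(Q, a) = 0
(33121 - 122433)/(-1139 + X(428, 174)) - 1*(-70418) = (33121 - 122433)/(-1139 + 0) - 1*(-70418) = -89312/(-1139) + 70418 = -89312*(-1/1139) + 70418 = 89312/1139 + 70418 = 80295414/1139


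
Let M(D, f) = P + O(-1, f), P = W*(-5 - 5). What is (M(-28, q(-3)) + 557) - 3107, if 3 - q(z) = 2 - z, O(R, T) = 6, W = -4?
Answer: -2504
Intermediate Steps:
q(z) = 1 + z (q(z) = 3 - (2 - z) = 3 + (-2 + z) = 1 + z)
P = 40 (P = -4*(-5 - 5) = -4*(-10) = 40)
M(D, f) = 46 (M(D, f) = 40 + 6 = 46)
(M(-28, q(-3)) + 557) - 3107 = (46 + 557) - 3107 = 603 - 3107 = -2504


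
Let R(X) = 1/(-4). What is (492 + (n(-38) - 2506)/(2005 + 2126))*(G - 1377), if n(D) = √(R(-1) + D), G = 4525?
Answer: 6390270008/4131 + 1574*I*√17/1377 ≈ 1.5469e+6 + 4.713*I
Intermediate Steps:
R(X) = -¼
n(D) = √(-¼ + D)
(492 + (n(-38) - 2506)/(2005 + 2126))*(G - 1377) = (492 + (√(-1 + 4*(-38))/2 - 2506)/(2005 + 2126))*(4525 - 1377) = (492 + (√(-1 - 152)/2 - 2506)/4131)*3148 = (492 + (√(-153)/2 - 2506)*(1/4131))*3148 = (492 + ((3*I*√17)/2 - 2506)*(1/4131))*3148 = (492 + (3*I*√17/2 - 2506)*(1/4131))*3148 = (492 + (-2506 + 3*I*√17/2)*(1/4131))*3148 = (492 + (-2506/4131 + I*√17/2754))*3148 = (2029946/4131 + I*√17/2754)*3148 = 6390270008/4131 + 1574*I*√17/1377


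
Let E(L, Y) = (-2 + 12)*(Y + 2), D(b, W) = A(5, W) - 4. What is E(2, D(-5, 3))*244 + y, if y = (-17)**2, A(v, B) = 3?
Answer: 2729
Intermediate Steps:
D(b, W) = -1 (D(b, W) = 3 - 4 = -1)
E(L, Y) = 20 + 10*Y (E(L, Y) = 10*(2 + Y) = 20 + 10*Y)
y = 289
E(2, D(-5, 3))*244 + y = (20 + 10*(-1))*244 + 289 = (20 - 10)*244 + 289 = 10*244 + 289 = 2440 + 289 = 2729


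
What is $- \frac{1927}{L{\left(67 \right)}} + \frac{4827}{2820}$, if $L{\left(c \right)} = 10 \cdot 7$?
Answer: $- \frac{33975}{1316} \approx -25.817$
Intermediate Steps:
$L{\left(c \right)} = 70$
$- \frac{1927}{L{\left(67 \right)}} + \frac{4827}{2820} = - \frac{1927}{70} + \frac{4827}{2820} = \left(-1927\right) \frac{1}{70} + 4827 \cdot \frac{1}{2820} = - \frac{1927}{70} + \frac{1609}{940} = - \frac{33975}{1316}$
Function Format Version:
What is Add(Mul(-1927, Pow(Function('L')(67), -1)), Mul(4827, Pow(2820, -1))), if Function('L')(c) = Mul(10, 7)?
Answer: Rational(-33975, 1316) ≈ -25.817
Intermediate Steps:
Function('L')(c) = 70
Add(Mul(-1927, Pow(Function('L')(67), -1)), Mul(4827, Pow(2820, -1))) = Add(Mul(-1927, Pow(70, -1)), Mul(4827, Pow(2820, -1))) = Add(Mul(-1927, Rational(1, 70)), Mul(4827, Rational(1, 2820))) = Add(Rational(-1927, 70), Rational(1609, 940)) = Rational(-33975, 1316)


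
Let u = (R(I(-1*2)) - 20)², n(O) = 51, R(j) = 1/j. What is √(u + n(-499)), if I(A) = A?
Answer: √1885/2 ≈ 21.708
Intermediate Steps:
u = 1681/4 (u = (1/(-1*2) - 20)² = (1/(-2) - 20)² = (-½ - 20)² = (-41/2)² = 1681/4 ≈ 420.25)
√(u + n(-499)) = √(1681/4 + 51) = √(1885/4) = √1885/2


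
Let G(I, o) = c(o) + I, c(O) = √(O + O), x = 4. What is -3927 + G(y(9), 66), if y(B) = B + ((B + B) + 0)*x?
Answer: -3846 + 2*√33 ≈ -3834.5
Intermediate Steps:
c(O) = √2*√O (c(O) = √(2*O) = √2*√O)
y(B) = 9*B (y(B) = B + ((B + B) + 0)*4 = B + (2*B + 0)*4 = B + (2*B)*4 = B + 8*B = 9*B)
G(I, o) = I + √2*√o (G(I, o) = √2*√o + I = I + √2*√o)
-3927 + G(y(9), 66) = -3927 + (9*9 + √2*√66) = -3927 + (81 + 2*√33) = -3846 + 2*√33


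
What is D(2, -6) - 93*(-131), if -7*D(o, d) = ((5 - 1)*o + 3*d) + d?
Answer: 85297/7 ≈ 12185.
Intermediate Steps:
D(o, d) = -4*d/7 - 4*o/7 (D(o, d) = -(((5 - 1)*o + 3*d) + d)/7 = -((4*o + 3*d) + d)/7 = -((3*d + 4*o) + d)/7 = -(4*d + 4*o)/7 = -4*d/7 - 4*o/7)
D(2, -6) - 93*(-131) = (-4/7*(-6) - 4/7*2) - 93*(-131) = (24/7 - 8/7) + 12183 = 16/7 + 12183 = 85297/7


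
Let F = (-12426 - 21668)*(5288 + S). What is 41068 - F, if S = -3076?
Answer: 75456996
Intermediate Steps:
F = -75415928 (F = (-12426 - 21668)*(5288 - 3076) = -34094*2212 = -75415928)
41068 - F = 41068 - 1*(-75415928) = 41068 + 75415928 = 75456996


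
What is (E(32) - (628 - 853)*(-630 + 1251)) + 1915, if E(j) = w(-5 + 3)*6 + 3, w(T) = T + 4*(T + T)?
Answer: 141535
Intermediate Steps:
w(T) = 9*T (w(T) = T + 4*(2*T) = T + 8*T = 9*T)
E(j) = -105 (E(j) = (9*(-5 + 3))*6 + 3 = (9*(-2))*6 + 3 = -18*6 + 3 = -108 + 3 = -105)
(E(32) - (628 - 853)*(-630 + 1251)) + 1915 = (-105 - (628 - 853)*(-630 + 1251)) + 1915 = (-105 - (-225)*621) + 1915 = (-105 - 1*(-139725)) + 1915 = (-105 + 139725) + 1915 = 139620 + 1915 = 141535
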